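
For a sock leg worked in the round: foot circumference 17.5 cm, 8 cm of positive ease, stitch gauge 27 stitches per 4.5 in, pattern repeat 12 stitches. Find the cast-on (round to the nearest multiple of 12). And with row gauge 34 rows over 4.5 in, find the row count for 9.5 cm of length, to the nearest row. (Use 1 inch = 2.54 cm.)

Cast on 60 stitches; work 28 rows.

Finished = 17.5 + 8 = 25.5 cm.
25.5 cm × 1/2.54 = 10.04 inches.
27/4.5 = 6 sts per in; 10.04 × 6 = 60.24 sts.
Nearest multiple of 12 → 60.
9.5 cm = 3.74 inches; × 7.556 = 28.26 → 28 rows.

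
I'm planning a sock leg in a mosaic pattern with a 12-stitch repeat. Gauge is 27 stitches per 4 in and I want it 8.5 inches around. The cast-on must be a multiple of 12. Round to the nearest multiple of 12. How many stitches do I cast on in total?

27 / 4 = 6.75 sts per inch.
8.5 × 6.75 = 57.38 sts.
Nearest multiple of 12: 60.

60 stitches.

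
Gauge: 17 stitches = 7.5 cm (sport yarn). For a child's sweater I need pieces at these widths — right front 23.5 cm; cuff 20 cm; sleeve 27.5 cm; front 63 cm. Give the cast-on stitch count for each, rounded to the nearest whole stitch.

Rate = 17/7.5 = 2.267 sts per cm.
right front: 23.5 × 2.267 = 53.27 → 53.
cuff: 20 × 2.267 = 45.33 → 45.
sleeve: 27.5 × 2.267 = 62.33 → 62.
front: 63 × 2.267 = 142.80 → 143.

right front 53; cuff 45; sleeve 62; front 143.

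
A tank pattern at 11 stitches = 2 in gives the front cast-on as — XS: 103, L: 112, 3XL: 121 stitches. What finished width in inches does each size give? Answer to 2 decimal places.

11/2 = 5.5 sts per in.
XS: 103 / 5.5 = 18.727 → 18.73 in.
L: 112 / 5.5 = 20.364 → 20.36 in.
3XL: 121 / 5.5 = 22.000 → 22.00 in.

XS 18.73 inches; L 20.36 inches; 3XL 22.00 inches.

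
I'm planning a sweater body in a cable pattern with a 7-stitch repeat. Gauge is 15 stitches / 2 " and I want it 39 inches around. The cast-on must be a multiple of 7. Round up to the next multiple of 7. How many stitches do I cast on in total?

15 / 2 = 7.5 sts per inch.
39 × 7.5 = 292.50 sts.
Next multiple of 7: 294.

CO 294 sts.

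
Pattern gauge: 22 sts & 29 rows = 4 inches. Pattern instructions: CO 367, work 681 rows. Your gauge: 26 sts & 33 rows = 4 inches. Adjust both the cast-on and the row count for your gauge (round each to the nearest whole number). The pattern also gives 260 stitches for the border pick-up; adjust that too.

Cast on 434 stitches; work 775 rows; border pick-up 307 stitches.

Stitches: 367 × 26/22 = 433.73 → 434.
Rows: 681 × 33/29 = 774.93 → 775.
border pick-up: 260 × 26/22 = 307.27 → 307.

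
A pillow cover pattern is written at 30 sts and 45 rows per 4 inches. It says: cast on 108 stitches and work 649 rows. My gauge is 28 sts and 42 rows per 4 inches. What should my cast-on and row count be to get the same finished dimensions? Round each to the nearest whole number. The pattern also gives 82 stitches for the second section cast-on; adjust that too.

Stitches: 108 × 28/30 = 100.80 → 101.
Rows: 649 × 42/45 = 605.73 → 606.
second section cast-on: 82 × 28/30 = 76.53 → 77.

Cast on 101 stitches; work 606 rows; second section cast-on 77 stitches.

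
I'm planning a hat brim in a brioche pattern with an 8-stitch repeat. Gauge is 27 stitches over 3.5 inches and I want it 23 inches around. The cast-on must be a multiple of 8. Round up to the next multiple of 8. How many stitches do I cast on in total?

CO 184 sts.

27 / 3.5 = 7.714 sts per inch.
23 × 7.714 = 177.43 sts.
Next multiple of 8: 184.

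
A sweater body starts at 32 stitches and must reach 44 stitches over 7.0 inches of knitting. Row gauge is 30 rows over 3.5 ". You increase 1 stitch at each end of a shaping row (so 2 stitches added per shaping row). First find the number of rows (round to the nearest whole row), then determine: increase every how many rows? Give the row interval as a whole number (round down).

Rows = 7.0 × 8.571 = 60.0 → 60 rows.
Stitches to add: 12 → 6 shaping rows (at 2 st each).
60 / 6 = 10.00 → every 10 rows.

Increase every 10th row.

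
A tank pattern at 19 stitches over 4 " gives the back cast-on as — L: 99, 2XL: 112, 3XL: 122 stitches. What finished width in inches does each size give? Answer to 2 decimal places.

L 20.84 inches; 2XL 23.58 inches; 3XL 25.68 inches.

19/4 = 4.75 sts per in.
L: 99 / 4.75 = 20.842 → 20.84 in.
2XL: 112 / 4.75 = 23.579 → 23.58 in.
3XL: 122 / 4.75 = 25.684 → 25.68 in.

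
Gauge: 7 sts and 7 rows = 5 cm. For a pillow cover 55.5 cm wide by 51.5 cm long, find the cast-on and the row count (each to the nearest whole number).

Cast on 78 stitches and work 72 rows.

Stitch gauge = 7/5 = 1.4 sts/cm; 55.5 × 1.4 = 77.70 → 78 sts.
Row gauge = 7/5 = 1.4 rows/cm; 51.5 × 1.4 = 72.10 → 72 rows.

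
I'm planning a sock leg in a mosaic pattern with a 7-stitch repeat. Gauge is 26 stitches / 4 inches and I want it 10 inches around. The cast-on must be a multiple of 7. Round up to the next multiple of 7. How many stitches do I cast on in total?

26 / 4 = 6.5 sts per inch.
10 × 6.5 = 65.00 sts.
Next multiple of 7: 70.

70 stitches.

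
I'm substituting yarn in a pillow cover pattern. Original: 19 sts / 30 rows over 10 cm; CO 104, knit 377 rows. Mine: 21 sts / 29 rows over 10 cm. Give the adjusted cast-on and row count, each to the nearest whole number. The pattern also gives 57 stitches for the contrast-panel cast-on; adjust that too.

Cast on 115 stitches; work 364 rows; contrast-panel cast-on 63 stitches.

Stitches: 104 × 21/19 = 114.95 → 115.
Rows: 377 × 29/30 = 364.43 → 364.
contrast-panel cast-on: 57 × 21/19 = 63.00 → 63.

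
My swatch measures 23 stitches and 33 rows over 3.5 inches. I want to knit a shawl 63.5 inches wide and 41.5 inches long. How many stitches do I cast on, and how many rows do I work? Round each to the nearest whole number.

Cast on 417 stitches and work 391 rows.

Stitch gauge = 23/3.5 = 6.571 sts/in; 63.5 × 6.571 = 417.29 → 417 sts.
Row gauge = 33/3.5 = 9.429 rows/in; 41.5 × 9.429 = 391.29 → 391 rows.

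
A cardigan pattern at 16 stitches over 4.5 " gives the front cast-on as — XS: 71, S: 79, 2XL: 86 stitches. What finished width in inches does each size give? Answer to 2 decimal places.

XS 19.97 inches; S 22.22 inches; 2XL 24.19 inches.

16/4.5 = 3.556 sts per in.
XS: 71 / 3.556 = 19.969 → 19.97 in.
S: 79 / 3.556 = 22.219 → 22.22 in.
2XL: 86 / 3.556 = 24.188 → 24.19 in.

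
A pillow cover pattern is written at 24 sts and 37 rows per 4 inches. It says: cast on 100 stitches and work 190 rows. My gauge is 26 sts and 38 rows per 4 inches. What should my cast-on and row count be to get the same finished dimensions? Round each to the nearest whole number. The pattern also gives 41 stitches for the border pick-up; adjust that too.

Stitches: 100 × 26/24 = 108.33 → 108.
Rows: 190 × 38/37 = 195.14 → 195.
border pick-up: 41 × 26/24 = 44.42 → 44.

Cast on 108 stitches; work 195 rows; border pick-up 44 stitches.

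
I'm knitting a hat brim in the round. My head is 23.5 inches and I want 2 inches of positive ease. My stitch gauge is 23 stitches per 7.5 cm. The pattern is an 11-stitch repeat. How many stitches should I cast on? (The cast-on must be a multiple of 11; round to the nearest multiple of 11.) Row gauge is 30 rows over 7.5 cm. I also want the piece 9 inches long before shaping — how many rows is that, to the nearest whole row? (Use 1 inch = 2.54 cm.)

Cast on 198 stitches; work 91 rows.

Finished = 23.5 + 2 = 25.5 inches.
25.5 inches × 2.54 = 64.77 cm.
23/7.5 = 3.067 sts per cm; 64.77 × 3.067 = 198.63 sts.
Nearest multiple of 11 → 198.
9 inches = 22.86 cm; × 4 = 91.44 → 91 rows.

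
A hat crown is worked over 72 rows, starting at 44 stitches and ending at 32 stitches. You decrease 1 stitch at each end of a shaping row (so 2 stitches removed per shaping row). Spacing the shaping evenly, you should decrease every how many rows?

Decrease every 12th row.

Stitches to remove: |32 − 44| = 12.
Shaping rows needed: 12 / 2 = 6.
72 rows / 6 = every 12 rows.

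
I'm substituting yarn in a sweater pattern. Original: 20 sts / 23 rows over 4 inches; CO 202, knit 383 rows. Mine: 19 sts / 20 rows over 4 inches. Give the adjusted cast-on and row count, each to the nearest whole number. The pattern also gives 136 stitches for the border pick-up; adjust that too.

Cast on 192 stitches; work 333 rows; border pick-up 129 stitches.

Stitches: 202 × 19/20 = 191.90 → 192.
Rows: 383 × 20/23 = 333.04 → 333.
border pick-up: 136 × 19/20 = 129.20 → 129.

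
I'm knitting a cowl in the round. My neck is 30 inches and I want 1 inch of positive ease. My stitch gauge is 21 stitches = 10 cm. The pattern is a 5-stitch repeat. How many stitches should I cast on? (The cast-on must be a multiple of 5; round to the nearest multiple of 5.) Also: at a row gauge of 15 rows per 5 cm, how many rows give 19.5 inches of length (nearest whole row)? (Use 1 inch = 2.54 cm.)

Finished = 30 + 1 = 31 inches.
31 inches × 2.54 = 78.74 cm.
21/10 = 2.1 sts per cm; 78.74 × 2.1 = 165.35 sts.
Nearest multiple of 5 → 165.
19.5 inches = 49.53 cm; × 3 = 148.59 → 149 rows.

Cast on 165 stitches; work 149 rows.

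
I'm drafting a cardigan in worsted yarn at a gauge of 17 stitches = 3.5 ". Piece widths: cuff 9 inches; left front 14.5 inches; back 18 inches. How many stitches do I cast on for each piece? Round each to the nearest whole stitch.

Rate = 17/3.5 = 4.857 sts per in.
cuff: 9 × 4.857 = 43.71 → 44.
left front: 14.5 × 4.857 = 70.43 → 70.
back: 18 × 4.857 = 87.43 → 87.

cuff 44; left front 70; back 87.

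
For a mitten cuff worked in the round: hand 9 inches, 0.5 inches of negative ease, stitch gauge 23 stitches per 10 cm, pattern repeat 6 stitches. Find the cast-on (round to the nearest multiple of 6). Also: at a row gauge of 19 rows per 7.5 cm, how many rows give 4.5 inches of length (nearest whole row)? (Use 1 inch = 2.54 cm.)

Cast on 48 stitches; work 29 rows.

Finished = 9 − 0.5 = 8.5 inches.
8.5 inches × 2.54 = 21.59 cm.
23/10 = 2.3 sts per cm; 21.59 × 2.3 = 49.66 sts.
Nearest multiple of 6 → 48.
4.5 inches = 11.43 cm; × 2.533 = 28.96 → 29 rows.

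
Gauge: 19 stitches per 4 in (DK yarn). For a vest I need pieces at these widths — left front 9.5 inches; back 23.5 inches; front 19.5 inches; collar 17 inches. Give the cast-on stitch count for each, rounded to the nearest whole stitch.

left front 45; back 112; front 93; collar 81.

Rate = 19/4 = 4.75 sts per in.
left front: 9.5 × 4.75 = 45.12 → 45.
back: 23.5 × 4.75 = 111.62 → 112.
front: 19.5 × 4.75 = 92.62 → 93.
collar: 17 × 4.75 = 80.75 → 81.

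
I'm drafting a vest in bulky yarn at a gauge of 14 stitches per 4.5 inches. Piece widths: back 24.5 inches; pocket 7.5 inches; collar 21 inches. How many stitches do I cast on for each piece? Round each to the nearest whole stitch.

Rate = 14/4.5 = 3.111 sts per in.
back: 24.5 × 3.111 = 76.22 → 76.
pocket: 7.5 × 3.111 = 23.33 → 23.
collar: 21 × 3.111 = 65.33 → 65.

back 76; pocket 23; collar 65.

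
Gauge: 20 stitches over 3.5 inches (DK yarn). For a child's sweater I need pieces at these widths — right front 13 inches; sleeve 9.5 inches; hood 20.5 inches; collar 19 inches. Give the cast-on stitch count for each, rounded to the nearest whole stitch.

Rate = 20/3.5 = 5.714 sts per in.
right front: 13 × 5.714 = 74.29 → 74.
sleeve: 9.5 × 5.714 = 54.29 → 54.
hood: 20.5 × 5.714 = 117.14 → 117.
collar: 19 × 5.714 = 108.57 → 109.

right front 74; sleeve 54; hood 117; collar 109.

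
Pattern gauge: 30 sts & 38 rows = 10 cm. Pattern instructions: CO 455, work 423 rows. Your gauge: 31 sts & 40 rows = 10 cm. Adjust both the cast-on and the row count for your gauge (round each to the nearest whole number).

Cast on 470 stitches; work 445 rows.

Stitches: 455 × 31/30 = 470.17 → 470.
Rows: 423 × 40/38 = 445.26 → 445.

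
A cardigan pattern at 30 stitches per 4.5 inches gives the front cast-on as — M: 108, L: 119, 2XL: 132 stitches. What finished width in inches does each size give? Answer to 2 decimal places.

30/4.5 = 6.667 sts per in.
M: 108 / 6.667 = 16.200 → 16.20 in.
L: 119 / 6.667 = 17.850 → 17.85 in.
2XL: 132 / 6.667 = 19.800 → 19.80 in.

M 16.20 inches; L 17.85 inches; 2XL 19.80 inches.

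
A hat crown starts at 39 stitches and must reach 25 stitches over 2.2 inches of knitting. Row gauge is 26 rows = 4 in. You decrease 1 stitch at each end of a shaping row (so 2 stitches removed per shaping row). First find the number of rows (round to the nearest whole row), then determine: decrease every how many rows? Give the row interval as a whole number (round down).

Decrease every 2nd row.

Rows = 2.2 × 6.5 = 14.3 → 14 rows.
Stitches to remove: 14 → 7 shaping rows (at 2 st each).
14 / 7 = 2.00 → every 2 rows.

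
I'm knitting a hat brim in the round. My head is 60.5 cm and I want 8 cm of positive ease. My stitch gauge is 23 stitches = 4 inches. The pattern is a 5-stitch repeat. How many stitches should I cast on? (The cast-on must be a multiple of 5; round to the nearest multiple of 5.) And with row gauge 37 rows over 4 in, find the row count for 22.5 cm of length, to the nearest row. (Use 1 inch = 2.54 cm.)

Finished = 60.5 + 8 = 68.5 cm.
68.5 cm × 1/2.54 = 26.97 inches.
23/4 = 5.75 sts per in; 26.97 × 5.75 = 155.07 sts.
Nearest multiple of 5 → 155.
22.5 cm = 8.86 inches; × 9.25 = 81.94 → 82 rows.

Cast on 155 stitches; work 82 rows.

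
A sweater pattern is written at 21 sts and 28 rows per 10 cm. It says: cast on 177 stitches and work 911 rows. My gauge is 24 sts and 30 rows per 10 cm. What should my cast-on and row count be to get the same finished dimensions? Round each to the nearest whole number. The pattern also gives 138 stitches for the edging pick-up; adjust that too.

Stitches: 177 × 24/21 = 202.29 → 202.
Rows: 911 × 30/28 = 976.07 → 976.
edging pick-up: 138 × 24/21 = 157.71 → 158.

Cast on 202 stitches; work 976 rows; edging pick-up 158 stitches.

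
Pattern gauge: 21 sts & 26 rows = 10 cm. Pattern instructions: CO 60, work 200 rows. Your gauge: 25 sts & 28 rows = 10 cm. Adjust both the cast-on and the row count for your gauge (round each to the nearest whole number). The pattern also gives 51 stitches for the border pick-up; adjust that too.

Cast on 71 stitches; work 215 rows; border pick-up 61 stitches.

Stitches: 60 × 25/21 = 71.43 → 71.
Rows: 200 × 28/26 = 215.38 → 215.
border pick-up: 51 × 25/21 = 60.71 → 61.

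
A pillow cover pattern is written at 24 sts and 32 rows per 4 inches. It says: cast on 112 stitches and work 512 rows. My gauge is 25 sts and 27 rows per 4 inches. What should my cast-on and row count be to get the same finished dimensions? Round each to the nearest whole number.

Cast on 117 stitches; work 432 rows.

Stitches: 112 × 25/24 = 116.67 → 117.
Rows: 512 × 27/32 = 432.00 → 432.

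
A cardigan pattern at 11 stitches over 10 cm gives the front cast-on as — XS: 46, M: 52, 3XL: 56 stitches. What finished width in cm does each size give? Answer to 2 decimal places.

11/10 = 1.1 sts per cm.
XS: 46 / 1.1 = 41.818 → 41.82 cm.
M: 52 / 1.1 = 47.273 → 47.27 cm.
3XL: 56 / 1.1 = 50.909 → 50.91 cm.

XS 41.82 cm; M 47.27 cm; 3XL 50.91 cm.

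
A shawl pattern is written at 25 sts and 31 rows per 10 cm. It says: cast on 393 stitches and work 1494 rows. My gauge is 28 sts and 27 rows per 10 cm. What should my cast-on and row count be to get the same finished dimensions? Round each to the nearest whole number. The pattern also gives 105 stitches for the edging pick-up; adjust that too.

Stitches: 393 × 28/25 = 440.16 → 440.
Rows: 1494 × 27/31 = 1301.23 → 1301.
edging pick-up: 105 × 28/25 = 117.60 → 118.

Cast on 440 stitches; work 1301 rows; edging pick-up 118 stitches.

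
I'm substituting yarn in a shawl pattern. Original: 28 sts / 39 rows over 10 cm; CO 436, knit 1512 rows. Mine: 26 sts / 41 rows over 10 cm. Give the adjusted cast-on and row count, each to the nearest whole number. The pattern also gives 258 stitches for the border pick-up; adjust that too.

Stitches: 436 × 26/28 = 404.86 → 405.
Rows: 1512 × 41/39 = 1589.54 → 1590.
border pick-up: 258 × 26/28 = 239.57 → 240.

Cast on 405 stitches; work 1590 rows; border pick-up 240 stitches.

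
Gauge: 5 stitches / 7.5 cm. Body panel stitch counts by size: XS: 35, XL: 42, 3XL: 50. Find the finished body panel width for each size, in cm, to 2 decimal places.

XS 52.50 cm; XL 63.00 cm; 3XL 75.00 cm.

5/7.5 = 0.667 sts per cm.
XS: 35 / 0.667 = 52.500 → 52.50 cm.
XL: 42 / 0.667 = 63.000 → 63.00 cm.
3XL: 50 / 0.667 = 75.000 → 75.00 cm.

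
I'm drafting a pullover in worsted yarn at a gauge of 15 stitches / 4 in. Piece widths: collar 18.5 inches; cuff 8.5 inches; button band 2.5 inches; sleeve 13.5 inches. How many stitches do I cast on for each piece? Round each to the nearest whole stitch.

Rate = 15/4 = 3.75 sts per in.
collar: 18.5 × 3.75 = 69.38 → 69.
cuff: 8.5 × 3.75 = 31.88 → 32.
button band: 2.5 × 3.75 = 9.38 → 9.
sleeve: 13.5 × 3.75 = 50.62 → 51.

collar 69; cuff 32; button band 9; sleeve 51.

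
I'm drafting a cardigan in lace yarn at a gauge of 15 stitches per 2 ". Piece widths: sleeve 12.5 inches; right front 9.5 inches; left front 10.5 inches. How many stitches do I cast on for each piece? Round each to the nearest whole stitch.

sleeve 94; right front 71; left front 79.

Rate = 15/2 = 7.5 sts per in.
sleeve: 12.5 × 7.5 = 93.75 → 94.
right front: 9.5 × 7.5 = 71.25 → 71.
left front: 10.5 × 7.5 = 78.75 → 79.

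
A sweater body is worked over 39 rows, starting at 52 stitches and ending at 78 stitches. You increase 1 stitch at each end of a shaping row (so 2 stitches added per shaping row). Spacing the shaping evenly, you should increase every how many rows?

Stitches to add: |78 − 52| = 26.
Shaping rows needed: 26 / 2 = 13.
39 rows / 13 = every 3 rows.

Increase every 3rd row.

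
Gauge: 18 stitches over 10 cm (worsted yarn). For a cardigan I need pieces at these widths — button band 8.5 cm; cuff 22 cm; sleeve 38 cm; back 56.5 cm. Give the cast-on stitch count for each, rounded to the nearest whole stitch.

button band 15; cuff 40; sleeve 68; back 102.

Rate = 18/10 = 1.8 sts per cm.
button band: 8.5 × 1.8 = 15.30 → 15.
cuff: 22 × 1.8 = 39.60 → 40.
sleeve: 38 × 1.8 = 68.40 → 68.
back: 56.5 × 1.8 = 101.70 → 102.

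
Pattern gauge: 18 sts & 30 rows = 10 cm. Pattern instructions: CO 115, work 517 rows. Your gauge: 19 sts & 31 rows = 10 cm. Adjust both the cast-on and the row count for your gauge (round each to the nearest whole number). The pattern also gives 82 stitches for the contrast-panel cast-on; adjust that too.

Cast on 121 stitches; work 534 rows; contrast-panel cast-on 87 stitches.

Stitches: 115 × 19/18 = 121.39 → 121.
Rows: 517 × 31/30 = 534.23 → 534.
contrast-panel cast-on: 82 × 19/18 = 86.56 → 87.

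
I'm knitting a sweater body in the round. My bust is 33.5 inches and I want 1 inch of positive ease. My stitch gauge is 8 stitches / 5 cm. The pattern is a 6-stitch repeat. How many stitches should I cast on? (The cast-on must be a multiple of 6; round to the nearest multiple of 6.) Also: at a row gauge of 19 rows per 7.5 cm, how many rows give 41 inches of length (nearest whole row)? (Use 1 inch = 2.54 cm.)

Finished = 33.5 + 1 = 34.5 inches.
34.5 inches × 2.54 = 87.63 cm.
8/5 = 1.6 sts per cm; 87.63 × 1.6 = 140.21 sts.
Nearest multiple of 6 → 138.
41 inches = 104.14 cm; × 2.533 = 263.82 → 264 rows.

Cast on 138 stitches; work 264 rows.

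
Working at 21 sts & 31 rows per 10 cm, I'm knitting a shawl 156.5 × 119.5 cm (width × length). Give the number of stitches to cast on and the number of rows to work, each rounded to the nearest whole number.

Stitch gauge = 21/10 = 2.1 sts/cm; 156.5 × 2.1 = 328.65 → 329 sts.
Row gauge = 31/10 = 3.1 rows/cm; 119.5 × 3.1 = 370.45 → 370 rows.

Cast on 329 stitches and work 370 rows.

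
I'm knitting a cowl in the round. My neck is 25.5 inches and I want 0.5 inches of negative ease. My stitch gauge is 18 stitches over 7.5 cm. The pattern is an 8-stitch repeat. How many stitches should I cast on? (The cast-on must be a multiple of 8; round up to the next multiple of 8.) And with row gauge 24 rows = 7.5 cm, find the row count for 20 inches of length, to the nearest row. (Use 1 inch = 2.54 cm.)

Finished = 25.5 − 0.5 = 25 inches.
25 inches × 2.54 = 63.50 cm.
18/7.5 = 2.4 sts per cm; 63.50 × 2.4 = 152.40 sts.
Next multiple of 8 → 160.
20 inches = 50.80 cm; × 3.2 = 162.56 → 163 rows.

Cast on 160 stitches; work 163 rows.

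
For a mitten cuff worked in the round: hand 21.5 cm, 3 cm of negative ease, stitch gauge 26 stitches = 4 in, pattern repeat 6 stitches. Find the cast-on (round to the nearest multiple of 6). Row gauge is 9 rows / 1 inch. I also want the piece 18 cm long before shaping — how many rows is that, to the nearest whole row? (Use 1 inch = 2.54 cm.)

Cast on 48 stitches; work 64 rows.

Finished = 21.5 − 3 = 18.5 cm.
18.5 cm × 1/2.54 = 7.28 inches.
26/4 = 6.5 sts per in; 7.28 × 6.5 = 47.34 sts.
Nearest multiple of 6 → 48.
18 cm = 7.09 inches; × 9 = 63.78 → 64 rows.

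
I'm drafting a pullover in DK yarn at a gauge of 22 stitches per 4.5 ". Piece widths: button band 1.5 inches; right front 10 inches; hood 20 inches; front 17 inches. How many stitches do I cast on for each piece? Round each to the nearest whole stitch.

button band 7; right front 49; hood 98; front 83.

Rate = 22/4.5 = 4.889 sts per in.
button band: 1.5 × 4.889 = 7.33 → 7.
right front: 10 × 4.889 = 48.89 → 49.
hood: 20 × 4.889 = 97.78 → 98.
front: 17 × 4.889 = 83.11 → 83.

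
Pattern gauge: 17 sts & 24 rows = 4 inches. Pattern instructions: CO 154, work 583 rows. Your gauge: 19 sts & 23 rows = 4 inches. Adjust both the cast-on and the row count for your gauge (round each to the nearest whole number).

Stitches: 154 × 19/17 = 172.12 → 172.
Rows: 583 × 23/24 = 558.71 → 559.

Cast on 172 stitches; work 559 rows.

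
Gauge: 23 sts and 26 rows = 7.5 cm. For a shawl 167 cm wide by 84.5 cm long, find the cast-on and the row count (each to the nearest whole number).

Cast on 512 stitches and work 293 rows.

Stitch gauge = 23/7.5 = 3.067 sts/cm; 167 × 3.067 = 512.13 → 512 sts.
Row gauge = 26/7.5 = 3.467 rows/cm; 84.5 × 3.467 = 292.93 → 293 rows.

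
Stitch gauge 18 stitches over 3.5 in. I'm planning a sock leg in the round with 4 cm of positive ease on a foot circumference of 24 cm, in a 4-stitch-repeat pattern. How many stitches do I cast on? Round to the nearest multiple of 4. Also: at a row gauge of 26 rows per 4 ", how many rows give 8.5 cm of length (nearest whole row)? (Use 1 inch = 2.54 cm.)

Cast on 56 stitches; work 22 rows.

Finished = 24 + 4 = 28 cm.
28 cm × 1/2.54 = 11.02 inches.
18/3.5 = 5.143 sts per in; 11.02 × 5.143 = 56.69 sts.
Nearest multiple of 4 → 56.
8.5 cm = 3.35 inches; × 6.5 = 21.75 → 22 rows.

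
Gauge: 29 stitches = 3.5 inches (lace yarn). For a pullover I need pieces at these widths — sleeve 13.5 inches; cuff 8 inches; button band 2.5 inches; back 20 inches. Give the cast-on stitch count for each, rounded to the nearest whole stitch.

sleeve 112; cuff 66; button band 21; back 166.

Rate = 29/3.5 = 8.286 sts per in.
sleeve: 13.5 × 8.286 = 111.86 → 112.
cuff: 8 × 8.286 = 66.29 → 66.
button band: 2.5 × 8.286 = 20.71 → 21.
back: 20 × 8.286 = 165.71 → 166.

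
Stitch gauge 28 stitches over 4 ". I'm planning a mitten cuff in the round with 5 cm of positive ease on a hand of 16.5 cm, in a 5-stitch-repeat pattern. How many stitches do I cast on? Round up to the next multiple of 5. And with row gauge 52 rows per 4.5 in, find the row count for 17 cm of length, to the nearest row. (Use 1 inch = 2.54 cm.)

Finished = 16.5 + 5 = 21.5 cm.
21.5 cm × 1/2.54 = 8.46 inches.
28/4 = 7 sts per in; 8.46 × 7 = 59.25 sts.
Next multiple of 5 → 60.
17 cm = 6.69 inches; × 11.556 = 77.34 → 77 rows.

Cast on 60 stitches; work 77 rows.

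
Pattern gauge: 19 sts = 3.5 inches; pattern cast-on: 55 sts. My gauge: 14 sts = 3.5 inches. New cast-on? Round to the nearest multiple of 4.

Cast on 40 stitches.

Scale factor = 14 / 19 = 0.737.
55 × 14 / 19 = 40.53 sts.
→ 40 sts.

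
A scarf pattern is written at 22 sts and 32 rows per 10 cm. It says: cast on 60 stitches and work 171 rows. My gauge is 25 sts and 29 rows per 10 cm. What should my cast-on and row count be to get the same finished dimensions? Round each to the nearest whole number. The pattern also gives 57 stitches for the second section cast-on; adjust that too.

Cast on 68 stitches; work 155 rows; second section cast-on 65 stitches.

Stitches: 60 × 25/22 = 68.18 → 68.
Rows: 171 × 29/32 = 154.97 → 155.
second section cast-on: 57 × 25/22 = 64.77 → 65.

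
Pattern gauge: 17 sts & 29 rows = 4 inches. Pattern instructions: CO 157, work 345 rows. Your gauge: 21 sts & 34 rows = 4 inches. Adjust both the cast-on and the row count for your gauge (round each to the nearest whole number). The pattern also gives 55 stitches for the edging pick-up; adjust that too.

Cast on 194 stitches; work 404 rows; edging pick-up 68 stitches.

Stitches: 157 × 21/17 = 193.94 → 194.
Rows: 345 × 34/29 = 404.48 → 404.
edging pick-up: 55 × 21/17 = 67.94 → 68.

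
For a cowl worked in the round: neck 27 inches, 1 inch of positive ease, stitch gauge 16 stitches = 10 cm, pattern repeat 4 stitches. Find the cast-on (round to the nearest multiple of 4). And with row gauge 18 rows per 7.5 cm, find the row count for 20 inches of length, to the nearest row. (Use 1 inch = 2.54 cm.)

Cast on 112 stitches; work 122 rows.

Finished = 27 + 1 = 28 inches.
28 inches × 2.54 = 71.12 cm.
16/10 = 1.6 sts per cm; 71.12 × 1.6 = 113.79 sts.
Nearest multiple of 4 → 112.
20 inches = 50.80 cm; × 2.4 = 121.92 → 122 rows.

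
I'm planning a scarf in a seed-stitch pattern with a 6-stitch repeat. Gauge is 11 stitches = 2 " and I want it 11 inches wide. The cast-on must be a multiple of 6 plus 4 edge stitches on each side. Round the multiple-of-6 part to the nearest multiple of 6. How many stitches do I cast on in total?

Cast on 62 stitches.

11 / 2 = 5.5 sts per inch.
11 × 5.5 = 60.50 sts.
Less 8 edge sts → 52.50 for the repeat.
Nearest multiple of 6: 54.
Add back 8 edge sts → 62.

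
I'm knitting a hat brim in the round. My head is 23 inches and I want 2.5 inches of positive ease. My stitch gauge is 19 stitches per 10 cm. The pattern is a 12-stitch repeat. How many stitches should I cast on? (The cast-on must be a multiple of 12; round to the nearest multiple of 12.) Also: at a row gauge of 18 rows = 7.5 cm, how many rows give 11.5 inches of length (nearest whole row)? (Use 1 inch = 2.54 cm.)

Cast on 120 stitches; work 70 rows.

Finished = 23 + 2.5 = 25.5 inches.
25.5 inches × 2.54 = 64.77 cm.
19/10 = 1.9 sts per cm; 64.77 × 1.9 = 123.06 sts.
Nearest multiple of 12 → 120.
11.5 inches = 29.21 cm; × 2.4 = 70.10 → 70 rows.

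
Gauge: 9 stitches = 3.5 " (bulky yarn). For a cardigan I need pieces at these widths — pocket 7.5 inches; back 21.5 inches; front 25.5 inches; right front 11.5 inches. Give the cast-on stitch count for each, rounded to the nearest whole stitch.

pocket 19; back 55; front 66; right front 30.

Rate = 9/3.5 = 2.571 sts per in.
pocket: 7.5 × 2.571 = 19.29 → 19.
back: 21.5 × 2.571 = 55.29 → 55.
front: 25.5 × 2.571 = 65.57 → 66.
right front: 11.5 × 2.571 = 29.57 → 30.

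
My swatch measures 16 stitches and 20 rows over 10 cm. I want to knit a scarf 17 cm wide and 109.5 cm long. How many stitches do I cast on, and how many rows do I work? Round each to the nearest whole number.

Cast on 27 stitches and work 219 rows.

Stitch gauge = 16/10 = 1.6 sts/cm; 17 × 1.6 = 27.20 → 27 sts.
Row gauge = 20/10 = 2 rows/cm; 109.5 × 2 = 219.00 → 219 rows.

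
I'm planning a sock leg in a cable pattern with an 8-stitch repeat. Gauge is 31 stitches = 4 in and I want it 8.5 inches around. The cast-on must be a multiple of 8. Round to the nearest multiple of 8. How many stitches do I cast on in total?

31 / 4 = 7.75 sts per inch.
8.5 × 7.75 = 65.88 sts.
Nearest multiple of 8: 64.

CO 64 sts.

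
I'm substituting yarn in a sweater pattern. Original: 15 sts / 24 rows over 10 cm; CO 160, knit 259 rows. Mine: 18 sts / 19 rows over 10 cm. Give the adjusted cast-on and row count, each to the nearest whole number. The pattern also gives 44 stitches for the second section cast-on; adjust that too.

Cast on 192 stitches; work 205 rows; second section cast-on 53 stitches.

Stitches: 160 × 18/15 = 192.00 → 192.
Rows: 259 × 19/24 = 205.04 → 205.
second section cast-on: 44 × 18/15 = 52.80 → 53.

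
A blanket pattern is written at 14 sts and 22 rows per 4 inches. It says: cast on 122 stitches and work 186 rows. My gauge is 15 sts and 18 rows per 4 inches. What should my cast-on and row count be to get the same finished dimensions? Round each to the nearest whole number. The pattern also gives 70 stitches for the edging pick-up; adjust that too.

Cast on 131 stitches; work 152 rows; edging pick-up 75 stitches.

Stitches: 122 × 15/14 = 130.71 → 131.
Rows: 186 × 18/22 = 152.18 → 152.
edging pick-up: 70 × 15/14 = 75.00 → 75.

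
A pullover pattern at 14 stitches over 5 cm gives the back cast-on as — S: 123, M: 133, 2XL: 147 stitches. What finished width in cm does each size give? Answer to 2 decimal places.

S 43.93 cm; M 47.50 cm; 2XL 52.50 cm.

14/5 = 2.8 sts per cm.
S: 123 / 2.8 = 43.929 → 43.93 cm.
M: 133 / 2.8 = 47.500 → 47.50 cm.
2XL: 147 / 2.8 = 52.500 → 52.50 cm.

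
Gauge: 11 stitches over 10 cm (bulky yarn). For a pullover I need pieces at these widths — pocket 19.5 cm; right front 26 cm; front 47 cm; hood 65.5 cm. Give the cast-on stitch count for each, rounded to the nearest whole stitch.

pocket 21; right front 29; front 52; hood 72.

Rate = 11/10 = 1.1 sts per cm.
pocket: 19.5 × 1.1 = 21.45 → 21.
right front: 26 × 1.1 = 28.60 → 29.
front: 47 × 1.1 = 51.70 → 52.
hood: 65.5 × 1.1 = 72.05 → 72.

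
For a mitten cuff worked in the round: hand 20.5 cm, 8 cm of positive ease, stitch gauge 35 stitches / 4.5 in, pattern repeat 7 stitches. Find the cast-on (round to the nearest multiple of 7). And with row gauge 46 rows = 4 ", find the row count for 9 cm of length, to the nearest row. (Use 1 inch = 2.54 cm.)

Cast on 84 stitches; work 41 rows.

Finished = 20.5 + 8 = 28.5 cm.
28.5 cm × 1/2.54 = 11.22 inches.
35/4.5 = 7.778 sts per in; 11.22 × 7.778 = 87.27 sts.
Nearest multiple of 7 → 84.
9 cm = 3.54 inches; × 11.5 = 40.75 → 41 rows.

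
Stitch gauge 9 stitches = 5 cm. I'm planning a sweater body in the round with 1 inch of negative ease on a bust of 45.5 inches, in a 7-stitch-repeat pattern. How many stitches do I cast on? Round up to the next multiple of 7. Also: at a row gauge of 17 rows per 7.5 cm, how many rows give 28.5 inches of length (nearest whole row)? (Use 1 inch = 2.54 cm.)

Finished = 45.5 − 1 = 44.5 inches.
44.5 inches × 2.54 = 113.03 cm.
9/5 = 1.8 sts per cm; 113.03 × 1.8 = 203.45 sts.
Next multiple of 7 → 210.
28.5 inches = 72.39 cm; × 2.267 = 164.08 → 164 rows.

Cast on 210 stitches; work 164 rows.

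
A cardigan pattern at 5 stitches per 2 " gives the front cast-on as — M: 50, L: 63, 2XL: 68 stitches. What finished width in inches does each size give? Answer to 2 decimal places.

M 20.00 inches; L 25.20 inches; 2XL 27.20 inches.

5/2 = 2.5 sts per in.
M: 50 / 2.5 = 20.000 → 20.00 in.
L: 63 / 2.5 = 25.200 → 25.20 in.
2XL: 68 / 2.5 = 27.200 → 27.20 in.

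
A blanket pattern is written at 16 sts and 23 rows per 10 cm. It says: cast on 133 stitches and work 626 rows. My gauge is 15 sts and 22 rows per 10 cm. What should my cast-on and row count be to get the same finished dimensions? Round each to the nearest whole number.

Stitches: 133 × 15/16 = 124.69 → 125.
Rows: 626 × 22/23 = 598.78 → 599.

Cast on 125 stitches; work 599 rows.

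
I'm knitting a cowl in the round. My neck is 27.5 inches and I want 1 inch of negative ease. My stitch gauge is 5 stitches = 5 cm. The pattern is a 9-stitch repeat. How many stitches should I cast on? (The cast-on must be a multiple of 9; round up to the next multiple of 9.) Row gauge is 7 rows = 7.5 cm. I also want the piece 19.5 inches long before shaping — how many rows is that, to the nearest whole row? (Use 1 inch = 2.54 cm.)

Cast on 72 stitches; work 46 rows.

Finished = 27.5 − 1 = 26.5 inches.
26.5 inches × 2.54 = 67.31 cm.
5/5 = 1 sts per cm; 67.31 × 1 = 67.31 sts.
Next multiple of 9 → 72.
19.5 inches = 49.53 cm; × 0.933 = 46.23 → 46 rows.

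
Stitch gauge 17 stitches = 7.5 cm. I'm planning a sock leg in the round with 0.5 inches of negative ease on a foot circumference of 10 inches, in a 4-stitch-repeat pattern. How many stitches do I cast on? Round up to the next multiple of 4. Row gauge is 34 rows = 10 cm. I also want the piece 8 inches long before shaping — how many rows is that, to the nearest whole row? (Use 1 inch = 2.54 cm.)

Cast on 56 stitches; work 69 rows.

Finished = 10 − 0.5 = 9.5 inches.
9.5 inches × 2.54 = 24.13 cm.
17/7.5 = 2.267 sts per cm; 24.13 × 2.267 = 54.69 sts.
Next multiple of 4 → 56.
8 inches = 20.32 cm; × 3.4 = 69.09 → 69 rows.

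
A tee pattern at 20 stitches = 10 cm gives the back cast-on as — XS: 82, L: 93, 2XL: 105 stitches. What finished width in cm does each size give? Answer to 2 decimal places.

20/10 = 2 sts per cm.
XS: 82 / 2 = 41.000 → 41.00 cm.
L: 93 / 2 = 46.500 → 46.50 cm.
2XL: 105 / 2 = 52.500 → 52.50 cm.

XS 41.00 cm; L 46.50 cm; 2XL 52.50 cm.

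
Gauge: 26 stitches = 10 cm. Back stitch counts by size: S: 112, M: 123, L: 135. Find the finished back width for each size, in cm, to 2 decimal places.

26/10 = 2.6 sts per cm.
S: 112 / 2.6 = 43.077 → 43.08 cm.
M: 123 / 2.6 = 47.308 → 47.31 cm.
L: 135 / 2.6 = 51.923 → 51.92 cm.

S 43.08 cm; M 47.31 cm; L 51.92 cm.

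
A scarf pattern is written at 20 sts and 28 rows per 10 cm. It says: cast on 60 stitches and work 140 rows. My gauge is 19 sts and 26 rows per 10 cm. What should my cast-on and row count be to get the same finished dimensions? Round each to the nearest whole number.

Stitches: 60 × 19/20 = 57.00 → 57.
Rows: 140 × 26/28 = 130.00 → 130.

Cast on 57 stitches; work 130 rows.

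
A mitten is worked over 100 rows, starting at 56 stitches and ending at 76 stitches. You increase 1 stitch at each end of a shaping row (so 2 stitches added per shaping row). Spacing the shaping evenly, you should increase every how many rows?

Increase every 10th row.

Stitches to add: |76 − 56| = 20.
Shaping rows needed: 20 / 2 = 10.
100 rows / 10 = every 10 rows.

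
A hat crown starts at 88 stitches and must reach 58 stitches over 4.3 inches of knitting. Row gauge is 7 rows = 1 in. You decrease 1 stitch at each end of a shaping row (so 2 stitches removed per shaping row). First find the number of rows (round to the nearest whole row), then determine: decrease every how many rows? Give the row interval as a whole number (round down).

Rows = 4.3 × 7 = 30.1 → 30 rows.
Stitches to remove: 30 → 15 shaping rows (at 2 st each).
30 / 15 = 2.00 → every 2 rows.

Decrease every 2nd row.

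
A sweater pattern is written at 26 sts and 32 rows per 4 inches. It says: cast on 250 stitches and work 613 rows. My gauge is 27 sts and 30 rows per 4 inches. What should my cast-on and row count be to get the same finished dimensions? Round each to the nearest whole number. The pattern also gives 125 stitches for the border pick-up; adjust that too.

Cast on 260 stitches; work 575 rows; border pick-up 130 stitches.

Stitches: 250 × 27/26 = 259.62 → 260.
Rows: 613 × 30/32 = 574.69 → 575.
border pick-up: 125 × 27/26 = 129.81 → 130.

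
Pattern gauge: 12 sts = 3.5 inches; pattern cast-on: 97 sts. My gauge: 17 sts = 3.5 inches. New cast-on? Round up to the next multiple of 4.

Scale factor = 17 / 12 = 1.417.
97 × 17 / 12 = 137.42 sts.
→ 140 sts.

140 stitches.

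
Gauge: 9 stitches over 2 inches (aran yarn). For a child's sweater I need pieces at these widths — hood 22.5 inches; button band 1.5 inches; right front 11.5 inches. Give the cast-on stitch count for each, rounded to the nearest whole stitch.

Rate = 9/2 = 4.5 sts per in.
hood: 22.5 × 4.5 = 101.25 → 101.
button band: 1.5 × 4.5 = 6.75 → 7.
right front: 11.5 × 4.5 = 51.75 → 52.

hood 101; button band 7; right front 52.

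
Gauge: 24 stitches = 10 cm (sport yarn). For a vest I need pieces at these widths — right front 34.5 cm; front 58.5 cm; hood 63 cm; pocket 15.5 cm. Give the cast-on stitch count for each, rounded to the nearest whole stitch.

Rate = 24/10 = 2.4 sts per cm.
right front: 34.5 × 2.4 = 82.80 → 83.
front: 58.5 × 2.4 = 140.40 → 140.
hood: 63 × 2.4 = 151.20 → 151.
pocket: 15.5 × 2.4 = 37.20 → 37.

right front 83; front 140; hood 151; pocket 37.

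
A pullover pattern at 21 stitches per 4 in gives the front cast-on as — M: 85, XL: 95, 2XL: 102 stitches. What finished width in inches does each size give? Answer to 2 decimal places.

M 16.19 inches; XL 18.10 inches; 2XL 19.43 inches.

21/4 = 5.25 sts per in.
M: 85 / 5.25 = 16.190 → 16.19 in.
XL: 95 / 5.25 = 18.095 → 18.10 in.
2XL: 102 / 5.25 = 19.429 → 19.43 in.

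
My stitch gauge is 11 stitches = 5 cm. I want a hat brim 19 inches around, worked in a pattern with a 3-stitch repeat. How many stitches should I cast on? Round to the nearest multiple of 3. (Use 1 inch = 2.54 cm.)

Cast on 105 stitches.

19 in = 19 × 2.54 = 48.26 cm.
11 / 5 = 2.2 sts/cm.
48.26 × 2.2 = 106.17 sts.
→ 105.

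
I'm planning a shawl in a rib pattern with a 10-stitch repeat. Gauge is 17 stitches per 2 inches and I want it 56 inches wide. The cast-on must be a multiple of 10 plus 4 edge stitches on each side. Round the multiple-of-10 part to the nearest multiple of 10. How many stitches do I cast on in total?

Cast on 478 stitches.

17 / 2 = 8.5 sts per inch.
56 × 8.5 = 476.00 sts.
Less 8 edge sts → 468.00 for the repeat.
Nearest multiple of 10: 470.
Add back 8 edge sts → 478.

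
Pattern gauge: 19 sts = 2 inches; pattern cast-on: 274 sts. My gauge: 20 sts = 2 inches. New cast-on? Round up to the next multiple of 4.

Scale factor = 20 / 19 = 1.053.
274 × 20 / 19 = 288.42 sts.
→ 292 sts.

CO 292 sts.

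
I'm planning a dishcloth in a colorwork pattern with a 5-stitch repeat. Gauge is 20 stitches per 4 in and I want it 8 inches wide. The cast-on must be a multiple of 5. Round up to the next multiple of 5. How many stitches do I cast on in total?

40 stitches.

20 / 4 = 5 sts per inch.
8 × 5 = 40.00 sts.
Next multiple of 5: 40.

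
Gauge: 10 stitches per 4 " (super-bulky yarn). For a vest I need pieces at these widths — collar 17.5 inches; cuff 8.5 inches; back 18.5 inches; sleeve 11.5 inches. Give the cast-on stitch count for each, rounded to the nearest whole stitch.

collar 44; cuff 21; back 46; sleeve 29.

Rate = 10/4 = 2.5 sts per in.
collar: 17.5 × 2.5 = 43.75 → 44.
cuff: 8.5 × 2.5 = 21.25 → 21.
back: 18.5 × 2.5 = 46.25 → 46.
sleeve: 11.5 × 2.5 = 28.75 → 29.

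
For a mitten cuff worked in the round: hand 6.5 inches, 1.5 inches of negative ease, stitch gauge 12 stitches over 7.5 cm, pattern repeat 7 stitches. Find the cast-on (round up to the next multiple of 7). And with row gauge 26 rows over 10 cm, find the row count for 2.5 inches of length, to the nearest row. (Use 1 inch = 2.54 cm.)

Cast on 21 stitches; work 17 rows.

Finished = 6.5 − 1.5 = 5 inches.
5 inches × 2.54 = 12.70 cm.
12/7.5 = 1.6 sts per cm; 12.70 × 1.6 = 20.32 sts.
Next multiple of 7 → 21.
2.5 inches = 6.35 cm; × 2.6 = 16.51 → 17 rows.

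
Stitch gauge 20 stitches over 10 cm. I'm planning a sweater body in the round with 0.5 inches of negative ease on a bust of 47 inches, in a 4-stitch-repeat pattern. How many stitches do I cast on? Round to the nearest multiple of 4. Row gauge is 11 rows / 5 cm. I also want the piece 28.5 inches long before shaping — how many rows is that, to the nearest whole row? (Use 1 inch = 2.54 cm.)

Cast on 236 stitches; work 159 rows.

Finished = 47 − 0.5 = 46.5 inches.
46.5 inches × 2.54 = 118.11 cm.
20/10 = 2 sts per cm; 118.11 × 2 = 236.22 sts.
Nearest multiple of 4 → 236.
28.5 inches = 72.39 cm; × 2.2 = 159.26 → 159 rows.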